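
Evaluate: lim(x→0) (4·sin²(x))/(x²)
This is a 0/0 indeterminate form.

Apply L'Hôpital's rule: differentiate numerator and denominator separately.
  f(x) = 4·sin(x)^2   ⇒   f'(x) = 8·sin(x)·cos(x)
  g(x) = x^2   ⇒   g'(x) = 2·x
  lim(x→0) f'(x)/g'(x) = lim(x→0) (8·sin(x)·cos(x))/(2·x)
  = 4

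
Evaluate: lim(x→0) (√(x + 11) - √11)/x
This is a standard limit.

Factor or rationalize the expression:
  lim(x→0) (√(x + 11) - √11)/x = sqrt(11)/22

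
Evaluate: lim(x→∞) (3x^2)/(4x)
This is an ∞/∞ indeterminate form.

Apply L'Hôpital's rule: differentiate numerator and denominator separately.
  f(x) = 3·x^2   ⇒   f'(x) = 6·x
  g(x) = 4·x   ⇒   g'(x) = 4
  lim(x→∞) f'(x)/g'(x) = lim(x→∞) (6·x)/(4)
  = ∞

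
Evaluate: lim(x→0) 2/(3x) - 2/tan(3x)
This is an ∞-∞ indeterminate form.

Combine fractions or rationalize to convert ∞-∞ to 0/0 form:
  lim(x→0) 2/(3x) - 2/tan(3x) = 0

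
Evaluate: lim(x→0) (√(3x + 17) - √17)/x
This is a standard limit.

Factor or rationalize the expression:
  lim(x→0) (√(3x + 17) - √17)/x = 3·sqrt(17)/34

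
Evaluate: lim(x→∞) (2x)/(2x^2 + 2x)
This is an ∞/∞ indeterminate form.

Apply L'Hôpital's rule: differentiate numerator and denominator separately.
  f(x) = 2·x   ⇒   f'(x) = 2
  g(x) = 2·x^2 + 2·x   ⇒   g'(x) = 4·x + 2
  lim(x→∞) f'(x)/g'(x) = lim(x→∞) (2)/(4·x + 2)
  = 0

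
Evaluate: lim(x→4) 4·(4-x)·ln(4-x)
This is a 0·∞ indeterminate form.

Rewrite 0·∞ as a quotient (0/0 or ∞/∞ form), then apply L'Hôpital's rule:
  lim(x→4) 4·(4-x)·ln(4-x) = 0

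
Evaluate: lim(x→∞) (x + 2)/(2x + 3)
This is an ∞/∞ indeterminate form.

Apply L'Hôpital's rule: differentiate numerator and denominator separately.
  f(x) = x + 2   ⇒   f'(x) = 1
  g(x) = 2·x + 3   ⇒   g'(x) = 2
  lim(x→∞) f'(x)/g'(x) = lim(x→∞) (1)/(2)
  = 1/2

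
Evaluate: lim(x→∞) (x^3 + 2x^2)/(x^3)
This is an ∞/∞ indeterminate form.

Apply L'Hôpital's rule: differentiate numerator and denominator separately.
  f(x) = x^3 + 2·x^2   ⇒   f'(x) = 3·x^2 + 4·x
  g(x) = x^3   ⇒   g'(x) = 3·x^2
  lim(x→∞) f'(x)/g'(x) = lim(x→∞) (3·x^2 + 4·x)/(3·x^2)
  = 1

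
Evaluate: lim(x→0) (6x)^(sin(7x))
This is an exponential indeterminate form.

For exponential indeterminate forms, take the natural log:
  Let L = lim(x→0) (6x)^(sin(7x))
  Then ln(L) = lim(x→0) [exponent × ln(base)]
  Evaluate using L'Hôpital or standard limits, then exponentiate.
  L = 1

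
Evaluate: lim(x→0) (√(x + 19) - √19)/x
This is a standard limit.

Factor or rationalize the expression:
  lim(x→0) (√(x + 19) - √19)/x = sqrt(19)/38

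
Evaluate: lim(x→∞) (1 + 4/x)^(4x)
This is an exponential indeterminate form.

For exponential indeterminate forms, take the natural log:
  Let L = lim(x→∞) (1 + 4/x)^(4x)
  Then ln(L) = lim(x→∞) [exponent × ln(base)]
  Evaluate using L'Hôpital or standard limits, then exponentiate.
  L = e^(16)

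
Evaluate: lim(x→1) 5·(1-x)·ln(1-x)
This is a 0·∞ indeterminate form.

Rewrite 0·∞ as a quotient (0/0 or ∞/∞ form), then apply L'Hôpital's rule:
  lim(x→1) 5·(1-x)·ln(1-x) = 0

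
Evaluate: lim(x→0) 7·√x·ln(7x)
This is a 0·∞ indeterminate form.

Rewrite 0·∞ as a quotient (0/0 or ∞/∞ form), then apply L'Hôpital's rule:
  lim(x→0) 7·√x·ln(7x) = 0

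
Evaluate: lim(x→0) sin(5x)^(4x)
This is an exponential indeterminate form.

For exponential indeterminate forms, take the natural log:
  Let L = lim(x→0) sin(5x)^(4x)
  Then ln(L) = lim(x→0) [exponent × ln(base)]
  Evaluate using L'Hôpital or standard limits, then exponentiate.
  L = 1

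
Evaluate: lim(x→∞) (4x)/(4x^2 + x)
This is an ∞/∞ indeterminate form.

Apply L'Hôpital's rule: differentiate numerator and denominator separately.
  f(x) = 4·x   ⇒   f'(x) = 4
  g(x) = 4·x^2 + x   ⇒   g'(x) = 8·x + 1
  lim(x→∞) f'(x)/g'(x) = lim(x→∞) (4)/(8·x + 1)
  = 0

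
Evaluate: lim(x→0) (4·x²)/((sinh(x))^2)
This is a 0/0 indeterminate form.

Apply L'Hôpital's rule: differentiate numerator and denominator separately.
  f(x) = 4·x^2   ⇒   f'(x) = 8·x
  g(x) = sinh(x)^2   ⇒   g'(x) = 2·sinh(x)·cosh(x)
  lim(x→0) f'(x)/g'(x) = lim(x→0) (8·x)/(2·sinh(x)·cosh(x))
  = 4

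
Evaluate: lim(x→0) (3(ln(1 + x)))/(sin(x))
This is a 0/0 indeterminate form.

Apply L'Hôpital's rule: differentiate numerator and denominator separately.
  f(x) = 3·ln(x + 1)   ⇒   f'(x) = 3/(x + 1)
  g(x) = sin(x)   ⇒   g'(x) = cos(x)
  lim(x→0) f'(x)/g'(x) = lim(x→0) (3/(x + 1))/(cos(x))
  = 3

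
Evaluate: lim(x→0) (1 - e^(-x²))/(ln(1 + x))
This is a 0/0 indeterminate form.

Apply L'Hôpital's rule: differentiate numerator and denominator separately.
  f(x) = 1 - e^(-x^2)   ⇒   f'(x) = 2·x·e^(-x^2)
  g(x) = ln(x + 1)   ⇒   g'(x) = 1/(x + 1)
  lim(x→0) f'(x)/g'(x) = lim(x→0) (2·x·e^(-x^2))/(1/(x + 1))
  = 0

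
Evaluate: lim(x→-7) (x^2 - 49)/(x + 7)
This is a standard limit.

Factor or rationalize the expression:
  lim(x→-7) (x^2 - 49)/(x + 7) = -14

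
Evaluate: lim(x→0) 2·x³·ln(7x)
This is a 0·∞ indeterminate form.

Rewrite 0·∞ as a quotient (0/0 or ∞/∞ form), then apply L'Hôpital's rule:
  lim(x→0) 2·x³·ln(7x) = 0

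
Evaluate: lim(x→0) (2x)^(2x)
This is an exponential indeterminate form.

For exponential indeterminate forms, take the natural log:
  Let L = lim(x→0) (2x)^(2x)
  Then ln(L) = lim(x→0) [exponent × ln(base)]
  Evaluate using L'Hôpital or standard limits, then exponentiate.
  L = 1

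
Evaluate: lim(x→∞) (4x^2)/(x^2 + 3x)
This is an ∞/∞ indeterminate form.

Apply L'Hôpital's rule: differentiate numerator and denominator separately.
  f(x) = 4·x^2   ⇒   f'(x) = 8·x
  g(x) = x^2 + 3·x   ⇒   g'(x) = 2·x + 3
  lim(x→∞) f'(x)/g'(x) = lim(x→∞) (8·x)/(2·x + 3)
  = 4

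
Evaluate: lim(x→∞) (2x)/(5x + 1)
This is an ∞/∞ indeterminate form.

Apply L'Hôpital's rule: differentiate numerator and denominator separately.
  f(x) = 2·x   ⇒   f'(x) = 2
  g(x) = 5·x + 1   ⇒   g'(x) = 5
  lim(x→∞) f'(x)/g'(x) = lim(x→∞) (2)/(5)
  = 2/5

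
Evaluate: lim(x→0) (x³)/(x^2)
This is a 0/0 indeterminate form.

Apply L'Hôpital's rule: differentiate numerator and denominator separately.
  f(x) = x^3   ⇒   f'(x) = 3·x^2
  g(x) = x^2   ⇒   g'(x) = 2·x
  lim(x→0) f'(x)/g'(x) = lim(x→0) (3·x^2)/(2·x)
  = 0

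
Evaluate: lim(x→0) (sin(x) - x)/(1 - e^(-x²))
This is a 0/0 indeterminate form.

Apply L'Hôpital's rule: differentiate numerator and denominator separately.
  f(x) = -x + sin(x)   ⇒   f'(x) = cos(x) - 1
  g(x) = 1 - e^(-x^2)   ⇒   g'(x) = 2·x·e^(-x^2)
  lim(x→0) f'(x)/g'(x) = lim(x→0) (cos(x) - 1)/(2·x·e^(-x^2))
  = 0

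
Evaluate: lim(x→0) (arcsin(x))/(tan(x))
This is a 0/0 indeterminate form.

Apply L'Hôpital's rule: differentiate numerator and denominator separately.
  f(x) = asin(x)   ⇒   f'(x) = 1/sqrt(1 - x^2)
  g(x) = tan(x)   ⇒   g'(x) = tan(x)^2 + 1
  lim(x→0) f'(x)/g'(x) = lim(x→0) (1/sqrt(1 - x^2))/(tan(x)^2 + 1)
  = 1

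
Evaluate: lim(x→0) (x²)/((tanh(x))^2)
This is a 0/0 indeterminate form.

Apply L'Hôpital's rule: differentiate numerator and denominator separately.
  f(x) = x^2   ⇒   f'(x) = 2·x
  g(x) = tanh(x)^2   ⇒   g'(x) = (2 - 2·tanh(x)^2)·tanh(x)
  lim(x→0) f'(x)/g'(x) = lim(x→0) (2·x)/((2 - 2·tanh(x)^2)·tanh(x))
  = 1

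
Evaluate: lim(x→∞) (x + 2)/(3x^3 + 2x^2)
This is an ∞/∞ indeterminate form.

Apply L'Hôpital's rule: differentiate numerator and denominator separately.
  f(x) = x + 2   ⇒   f'(x) = 1
  g(x) = 3·x^3 + 2·x^2   ⇒   g'(x) = 9·x^2 + 4·x
  lim(x→∞) f'(x)/g'(x) = lim(x→∞) (1)/(9·x^2 + 4·x)
  = 0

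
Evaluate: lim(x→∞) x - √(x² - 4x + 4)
This is an ∞-∞ indeterminate form.

Combine fractions or rationalize to convert ∞-∞ to 0/0 form:
  lim(x→∞) x - √(x² - 4x + 4) = 2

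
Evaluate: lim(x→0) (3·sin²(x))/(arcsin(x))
This is a 0/0 indeterminate form.

Apply L'Hôpital's rule: differentiate numerator and denominator separately.
  f(x) = 3·sin(x)^2   ⇒   f'(x) = 6·sin(x)·cos(x)
  g(x) = asin(x)   ⇒   g'(x) = 1/sqrt(1 - x^2)
  lim(x→0) f'(x)/g'(x) = lim(x→0) (6·sin(x)·cos(x))/(1/sqrt(1 - x^2))
  = 0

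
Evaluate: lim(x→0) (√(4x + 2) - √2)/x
This is a standard limit.

Factor or rationalize the expression:
  lim(x→0) (√(4x + 2) - √2)/x = sqrt(2)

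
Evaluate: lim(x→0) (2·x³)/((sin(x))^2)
This is a 0/0 indeterminate form.

Apply L'Hôpital's rule: differentiate numerator and denominator separately.
  f(x) = 2·x^3   ⇒   f'(x) = 6·x^2
  g(x) = sin(x)^2   ⇒   g'(x) = 2·sin(x)·cos(x)
  lim(x→0) f'(x)/g'(x) = lim(x→0) (6·x^2)/(2·sin(x)·cos(x))
  = 0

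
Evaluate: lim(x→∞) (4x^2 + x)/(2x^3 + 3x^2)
This is an ∞/∞ indeterminate form.

Apply L'Hôpital's rule: differentiate numerator and denominator separately.
  f(x) = 4·x^2 + x   ⇒   f'(x) = 8·x + 1
  g(x) = 2·x^3 + 3·x^2   ⇒   g'(x) = 6·x^2 + 6·x
  lim(x→∞) f'(x)/g'(x) = lim(x→∞) (8·x + 1)/(6·x^2 + 6·x)
  = 0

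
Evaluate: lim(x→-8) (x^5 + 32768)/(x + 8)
This is a standard limit.

Factor or rationalize the expression:
  lim(x→-8) (x^5 + 32768)/(x + 8) = 20480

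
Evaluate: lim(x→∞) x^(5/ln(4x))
This is an exponential indeterminate form.

For exponential indeterminate forms, take the natural log:
  Let L = lim(x→∞) x^(5/ln(4x))
  Then ln(L) = lim(x→∞) [exponent × ln(base)]
  Evaluate using L'Hôpital or standard limits, then exponentiate.
  L = e^(5)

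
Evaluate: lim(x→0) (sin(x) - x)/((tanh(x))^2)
This is a 0/0 indeterminate form.

Apply L'Hôpital's rule: differentiate numerator and denominator separately.
  f(x) = -x + sin(x)   ⇒   f'(x) = cos(x) - 1
  g(x) = tanh(x)^2   ⇒   g'(x) = (2 - 2·tanh(x)^2)·tanh(x)
  lim(x→0) f'(x)/g'(x) = lim(x→0) (cos(x) - 1)/((2 - 2·tanh(x)^2)·tanh(x))
  = 0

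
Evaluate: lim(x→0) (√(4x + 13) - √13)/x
This is a standard limit.

Factor or rationalize the expression:
  lim(x→0) (√(4x + 13) - √13)/x = 2·sqrt(13)/13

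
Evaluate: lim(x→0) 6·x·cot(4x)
This is a 0·∞ indeterminate form.

Rewrite 0·∞ as a quotient (0/0 or ∞/∞ form), then apply L'Hôpital's rule:
  lim(x→0) 6·x·cot(4x) = 3/2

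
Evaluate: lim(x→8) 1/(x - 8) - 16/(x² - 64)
This is an ∞-∞ indeterminate form.

Combine fractions or rationalize to convert ∞-∞ to 0/0 form:
  lim(x→8) 1/(x - 8) - 16/(x² - 64) = 1/16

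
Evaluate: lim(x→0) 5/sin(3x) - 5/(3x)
This is an ∞-∞ indeterminate form.

Combine fractions or rationalize to convert ∞-∞ to 0/0 form:
  lim(x→0) 5/sin(3x) - 5/(3x) = 0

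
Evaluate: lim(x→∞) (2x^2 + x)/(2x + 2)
This is an ∞/∞ indeterminate form.

Apply L'Hôpital's rule: differentiate numerator and denominator separately.
  f(x) = 2·x^2 + x   ⇒   f'(x) = 4·x + 1
  g(x) = 2·x + 2   ⇒   g'(x) = 2
  lim(x→∞) f'(x)/g'(x) = lim(x→∞) (4·x + 1)/(2)
  = ∞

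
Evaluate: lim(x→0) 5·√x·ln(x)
This is a 0·∞ indeterminate form.

Rewrite 0·∞ as a quotient (0/0 or ∞/∞ form), then apply L'Hôpital's rule:
  lim(x→0) 5·√x·ln(x) = 0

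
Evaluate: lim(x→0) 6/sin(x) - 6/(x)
This is an ∞-∞ indeterminate form.

Combine fractions or rationalize to convert ∞-∞ to 0/0 form:
  lim(x→0) 6/sin(x) - 6/(x) = 0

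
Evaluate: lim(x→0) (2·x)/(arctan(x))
This is a 0/0 indeterminate form.

Apply L'Hôpital's rule: differentiate numerator and denominator separately.
  f(x) = 2·x   ⇒   f'(x) = 2
  g(x) = atan(x)   ⇒   g'(x) = 1/(x^2 + 1)
  lim(x→0) f'(x)/g'(x) = lim(x→0) (2)/(1/(x^2 + 1))
  = 2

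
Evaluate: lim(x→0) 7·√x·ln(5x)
This is a 0·∞ indeterminate form.

Rewrite 0·∞ as a quotient (0/0 or ∞/∞ form), then apply L'Hôpital's rule:
  lim(x→0) 7·√x·ln(5x) = 0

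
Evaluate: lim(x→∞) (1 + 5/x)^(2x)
This is an exponential indeterminate form.

For exponential indeterminate forms, take the natural log:
  Let L = lim(x→∞) (1 + 5/x)^(2x)
  Then ln(L) = lim(x→∞) [exponent × ln(base)]
  Evaluate using L'Hôpital or standard limits, then exponentiate.
  L = e^(10)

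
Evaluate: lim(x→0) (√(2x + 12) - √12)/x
This is a standard limit.

Factor or rationalize the expression:
  lim(x→0) (√(2x + 12) - √12)/x = sqrt(3)/6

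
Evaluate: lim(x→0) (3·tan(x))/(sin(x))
This is a 0/0 indeterminate form.

Apply L'Hôpital's rule: differentiate numerator and denominator separately.
  f(x) = 3·tan(x)   ⇒   f'(x) = 3·tan(x)^2 + 3
  g(x) = sin(x)   ⇒   g'(x) = cos(x)
  lim(x→0) f'(x)/g'(x) = lim(x→0) (3·tan(x)^2 + 3)/(cos(x))
  = 3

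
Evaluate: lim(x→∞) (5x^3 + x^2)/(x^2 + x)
This is an ∞/∞ indeterminate form.

Apply L'Hôpital's rule: differentiate numerator and denominator separately.
  f(x) = 5·x^3 + x^2   ⇒   f'(x) = 15·x^2 + 2·x
  g(x) = x^2 + x   ⇒   g'(x) = 2·x + 1
  lim(x→∞) f'(x)/g'(x) = lim(x→∞) (15·x^2 + 2·x)/(2·x + 1)
  = ∞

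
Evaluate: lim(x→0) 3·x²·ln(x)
This is a 0·∞ indeterminate form.

Rewrite 0·∞ as a quotient (0/0 or ∞/∞ form), then apply L'Hôpital's rule:
  lim(x→0) 3·x²·ln(x) = 0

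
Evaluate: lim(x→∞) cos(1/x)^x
This is an exponential indeterminate form.

For exponential indeterminate forms, take the natural log:
  Let L = lim(x→∞) cos(1/x)^x
  Then ln(L) = lim(x→∞) [exponent × ln(base)]
  Evaluate using L'Hôpital or standard limits, then exponentiate.
  L = 1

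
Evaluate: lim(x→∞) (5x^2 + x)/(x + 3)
This is an ∞/∞ indeterminate form.

Apply L'Hôpital's rule: differentiate numerator and denominator separately.
  f(x) = 5·x^2 + x   ⇒   f'(x) = 10·x + 1
  g(x) = x + 3   ⇒   g'(x) = 1
  lim(x→∞) f'(x)/g'(x) = lim(x→∞) (10·x + 1)/(1)
  = ∞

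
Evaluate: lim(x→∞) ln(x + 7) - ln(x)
This is an ∞-∞ indeterminate form.

Combine fractions or rationalize to convert ∞-∞ to 0/0 form:
  lim(x→∞) ln(x + 7) - ln(x) = 0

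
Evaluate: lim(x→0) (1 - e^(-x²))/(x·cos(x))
This is a 0/0 indeterminate form.

Apply L'Hôpital's rule: differentiate numerator and denominator separately.
  f(x) = 1 - e^(-x^2)   ⇒   f'(x) = 2·x·e^(-x^2)
  g(x) = x·cos(x)   ⇒   g'(x) = -x·sin(x) + cos(x)
  lim(x→0) f'(x)/g'(x) = lim(x→0) (2·x·e^(-x^2))/(-x·sin(x) + cos(x))
  = 0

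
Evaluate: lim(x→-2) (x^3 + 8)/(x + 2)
This is a standard limit.

Factor or rationalize the expression:
  lim(x→-2) (x^3 + 8)/(x + 2) = 12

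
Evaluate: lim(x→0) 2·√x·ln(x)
This is a 0·∞ indeterminate form.

Rewrite 0·∞ as a quotient (0/0 or ∞/∞ form), then apply L'Hôpital's rule:
  lim(x→0) 2·√x·ln(x) = 0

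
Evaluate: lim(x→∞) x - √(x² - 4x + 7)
This is an ∞-∞ indeterminate form.

Combine fractions or rationalize to convert ∞-∞ to 0/0 form:
  lim(x→∞) x - √(x² - 4x + 7) = 2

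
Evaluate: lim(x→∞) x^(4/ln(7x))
This is an exponential indeterminate form.

For exponential indeterminate forms, take the natural log:
  Let L = lim(x→∞) x^(4/ln(7x))
  Then ln(L) = lim(x→∞) [exponent × ln(base)]
  Evaluate using L'Hôpital or standard limits, then exponentiate.
  L = e^(4)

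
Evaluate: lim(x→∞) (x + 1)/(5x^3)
This is an ∞/∞ indeterminate form.

Apply L'Hôpital's rule: differentiate numerator and denominator separately.
  f(x) = x + 1   ⇒   f'(x) = 1
  g(x) = 5·x^3   ⇒   g'(x) = 15·x^2
  lim(x→∞) f'(x)/g'(x) = lim(x→∞) (1)/(15·x^2)
  = 0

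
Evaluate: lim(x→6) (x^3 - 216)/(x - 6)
This is a standard limit.

Factor or rationalize the expression:
  lim(x→6) (x^3 - 216)/(x - 6) = 108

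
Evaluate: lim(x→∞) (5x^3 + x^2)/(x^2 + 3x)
This is an ∞/∞ indeterminate form.

Apply L'Hôpital's rule: differentiate numerator and denominator separately.
  f(x) = 5·x^3 + x^2   ⇒   f'(x) = 15·x^2 + 2·x
  g(x) = x^2 + 3·x   ⇒   g'(x) = 2·x + 3
  lim(x→∞) f'(x)/g'(x) = lim(x→∞) (15·x^2 + 2·x)/(2·x + 3)
  = ∞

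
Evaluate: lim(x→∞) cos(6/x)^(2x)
This is an exponential indeterminate form.

For exponential indeterminate forms, take the natural log:
  Let L = lim(x→∞) cos(6/x)^(2x)
  Then ln(L) = lim(x→∞) [exponent × ln(base)]
  Evaluate using L'Hôpital or standard limits, then exponentiate.
  L = 1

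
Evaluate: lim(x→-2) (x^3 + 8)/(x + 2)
This is a standard limit.

Factor or rationalize the expression:
  lim(x→-2) (x^3 + 8)/(x + 2) = 12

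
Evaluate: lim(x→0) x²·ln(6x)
This is a 0·∞ indeterminate form.

Rewrite 0·∞ as a quotient (0/0 or ∞/∞ form), then apply L'Hôpital's rule:
  lim(x→0) x²·ln(6x) = 0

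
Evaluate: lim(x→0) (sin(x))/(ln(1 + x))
This is a 0/0 indeterminate form.

Apply L'Hôpital's rule: differentiate numerator and denominator separately.
  f(x) = sin(x)   ⇒   f'(x) = cos(x)
  g(x) = ln(x + 1)   ⇒   g'(x) = 1/(x + 1)
  lim(x→0) f'(x)/g'(x) = lim(x→0) (cos(x))/(1/(x + 1))
  = 1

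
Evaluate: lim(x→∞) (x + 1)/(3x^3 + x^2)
This is an ∞/∞ indeterminate form.

Apply L'Hôpital's rule: differentiate numerator and denominator separately.
  f(x) = x + 1   ⇒   f'(x) = 1
  g(x) = 3·x^3 + x^2   ⇒   g'(x) = 9·x^2 + 2·x
  lim(x→∞) f'(x)/g'(x) = lim(x→∞) (1)/(9·x^2 + 2·x)
  = 0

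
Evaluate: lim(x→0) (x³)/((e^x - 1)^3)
This is a 0/0 indeterminate form.

Apply L'Hôpital's rule: differentiate numerator and denominator separately.
  f(x) = x^3   ⇒   f'(x) = 3·x^2
  g(x) = (e^(x) - 1)^3   ⇒   g'(x) = 3·(e^(x) - 1)^2·e^(x)
  lim(x→0) f'(x)/g'(x) = lim(x→0) (3·x^2)/(3·(e^(x) - 1)^2·e^(x))
  = 1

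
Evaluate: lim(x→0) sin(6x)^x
This is an exponential indeterminate form.

For exponential indeterminate forms, take the natural log:
  Let L = lim(x→0) sin(6x)^x
  Then ln(L) = lim(x→0) [exponent × ln(base)]
  Evaluate using L'Hôpital or standard limits, then exponentiate.
  L = 1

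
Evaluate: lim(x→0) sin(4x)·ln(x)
This is a 0·∞ indeterminate form.

Rewrite 0·∞ as a quotient (0/0 or ∞/∞ form), then apply L'Hôpital's rule:
  lim(x→0) sin(4x)·ln(x) = 0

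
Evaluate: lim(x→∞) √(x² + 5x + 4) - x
This is an ∞-∞ indeterminate form.

Combine fractions or rationalize to convert ∞-∞ to 0/0 form:
  lim(x→∞) √(x² + 5x + 4) - x = 5/2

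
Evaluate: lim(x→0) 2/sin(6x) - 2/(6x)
This is an ∞-∞ indeterminate form.

Combine fractions or rationalize to convert ∞-∞ to 0/0 form:
  lim(x→0) 2/sin(6x) - 2/(6x) = 0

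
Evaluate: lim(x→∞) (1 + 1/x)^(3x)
This is an exponential indeterminate form.

For exponential indeterminate forms, take the natural log:
  Let L = lim(x→∞) (1 + 1/x)^(3x)
  Then ln(L) = lim(x→∞) [exponent × ln(base)]
  Evaluate using L'Hôpital or standard limits, then exponentiate.
  L = e^(3)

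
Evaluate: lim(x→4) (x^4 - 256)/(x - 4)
This is a standard limit.

Factor or rationalize the expression:
  lim(x→4) (x^4 - 256)/(x - 4) = 256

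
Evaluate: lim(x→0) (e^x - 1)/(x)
This is a 0/0 indeterminate form.

Apply L'Hôpital's rule: differentiate numerator and denominator separately.
  f(x) = e^(x) - 1   ⇒   f'(x) = e^(x)
  g(x) = x   ⇒   g'(x) = 1
  lim(x→0) f'(x)/g'(x) = lim(x→0) (e^(x))/(1)
  = 1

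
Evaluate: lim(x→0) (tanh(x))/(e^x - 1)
This is a 0/0 indeterminate form.

Apply L'Hôpital's rule: differentiate numerator and denominator separately.
  f(x) = tanh(x)   ⇒   f'(x) = 1 - tanh(x)^2
  g(x) = e^(x) - 1   ⇒   g'(x) = e^(x)
  lim(x→0) f'(x)/g'(x) = lim(x→0) (1 - tanh(x)^2)/(e^(x))
  = 1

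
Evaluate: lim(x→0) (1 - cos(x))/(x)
This is a 0/0 indeterminate form.

Apply L'Hôpital's rule: differentiate numerator and denominator separately.
  f(x) = 1 - cos(x)   ⇒   f'(x) = sin(x)
  g(x) = x   ⇒   g'(x) = 1
  lim(x→0) f'(x)/g'(x) = lim(x→0) (sin(x))/(1)
  = 0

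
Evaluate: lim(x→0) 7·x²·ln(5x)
This is a 0·∞ indeterminate form.

Rewrite 0·∞ as a quotient (0/0 or ∞/∞ form), then apply L'Hôpital's rule:
  lim(x→0) 7·x²·ln(5x) = 0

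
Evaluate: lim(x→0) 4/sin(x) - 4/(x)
This is an ∞-∞ indeterminate form.

Combine fractions or rationalize to convert ∞-∞ to 0/0 form:
  lim(x→0) 4/sin(x) - 4/(x) = 0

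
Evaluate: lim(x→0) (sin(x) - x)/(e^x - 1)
This is a 0/0 indeterminate form.

Apply L'Hôpital's rule: differentiate numerator and denominator separately.
  f(x) = -x + sin(x)   ⇒   f'(x) = cos(x) - 1
  g(x) = e^(x) - 1   ⇒   g'(x) = e^(x)
  lim(x→0) f'(x)/g'(x) = lim(x→0) (cos(x) - 1)/(e^(x))
  = 0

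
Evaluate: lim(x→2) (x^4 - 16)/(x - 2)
This is a standard limit.

Factor or rationalize the expression:
  lim(x→2) (x^4 - 16)/(x - 2) = 32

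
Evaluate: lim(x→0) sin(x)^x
This is an exponential indeterminate form.

For exponential indeterminate forms, take the natural log:
  Let L = lim(x→0) sin(x)^x
  Then ln(L) = lim(x→0) [exponent × ln(base)]
  Evaluate using L'Hôpital or standard limits, then exponentiate.
  L = 1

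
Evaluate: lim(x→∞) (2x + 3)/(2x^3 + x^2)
This is an ∞/∞ indeterminate form.

Apply L'Hôpital's rule: differentiate numerator and denominator separately.
  f(x) = 2·x + 3   ⇒   f'(x) = 2
  g(x) = 2·x^3 + x^2   ⇒   g'(x) = 6·x^2 + 2·x
  lim(x→∞) f'(x)/g'(x) = lim(x→∞) (2)/(6·x^2 + 2·x)
  = 0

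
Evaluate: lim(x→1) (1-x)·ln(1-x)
This is a 0·∞ indeterminate form.

Rewrite 0·∞ as a quotient (0/0 or ∞/∞ form), then apply L'Hôpital's rule:
  lim(x→1) (1-x)·ln(1-x) = 0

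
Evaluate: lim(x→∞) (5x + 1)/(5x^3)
This is an ∞/∞ indeterminate form.

Apply L'Hôpital's rule: differentiate numerator and denominator separately.
  f(x) = 5·x + 1   ⇒   f'(x) = 5
  g(x) = 5·x^3   ⇒   g'(x) = 15·x^2
  lim(x→∞) f'(x)/g'(x) = lim(x→∞) (5)/(15·x^2)
  = 0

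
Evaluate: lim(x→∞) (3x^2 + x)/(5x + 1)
This is an ∞/∞ indeterminate form.

Apply L'Hôpital's rule: differentiate numerator and denominator separately.
  f(x) = 3·x^2 + x   ⇒   f'(x) = 6·x + 1
  g(x) = 5·x + 1   ⇒   g'(x) = 5
  lim(x→∞) f'(x)/g'(x) = lim(x→∞) (6·x + 1)/(5)
  = ∞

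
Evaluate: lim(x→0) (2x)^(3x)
This is an exponential indeterminate form.

For exponential indeterminate forms, take the natural log:
  Let L = lim(x→0) (2x)^(3x)
  Then ln(L) = lim(x→0) [exponent × ln(base)]
  Evaluate using L'Hôpital or standard limits, then exponentiate.
  L = 1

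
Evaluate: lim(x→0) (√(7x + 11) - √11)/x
This is a standard limit.

Factor or rationalize the expression:
  lim(x→0) (√(7x + 11) - √11)/x = 7·sqrt(11)/22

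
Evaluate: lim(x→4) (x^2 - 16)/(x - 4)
This is a standard limit.

Factor or rationalize the expression:
  lim(x→4) (x^2 - 16)/(x - 4) = 8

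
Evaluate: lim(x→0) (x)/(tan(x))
This is a 0/0 indeterminate form.

Apply L'Hôpital's rule: differentiate numerator and denominator separately.
  f(x) = x   ⇒   f'(x) = 1
  g(x) = tan(x)   ⇒   g'(x) = tan(x)^2 + 1
  lim(x→0) f'(x)/g'(x) = lim(x→0) (1)/(tan(x)^2 + 1)
  = 1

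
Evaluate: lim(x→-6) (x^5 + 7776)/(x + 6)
This is a standard limit.

Factor or rationalize the expression:
  lim(x→-6) (x^5 + 7776)/(x + 6) = 6480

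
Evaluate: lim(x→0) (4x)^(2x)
This is an exponential indeterminate form.

For exponential indeterminate forms, take the natural log:
  Let L = lim(x→0) (4x)^(2x)
  Then ln(L) = lim(x→0) [exponent × ln(base)]
  Evaluate using L'Hôpital or standard limits, then exponentiate.
  L = 1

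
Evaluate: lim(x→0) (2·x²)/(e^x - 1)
This is a 0/0 indeterminate form.

Apply L'Hôpital's rule: differentiate numerator and denominator separately.
  f(x) = 2·x^2   ⇒   f'(x) = 4·x
  g(x) = e^(x) - 1   ⇒   g'(x) = e^(x)
  lim(x→0) f'(x)/g'(x) = lim(x→0) (4·x)/(e^(x))
  = 0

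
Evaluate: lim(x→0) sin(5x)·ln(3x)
This is a 0·∞ indeterminate form.

Rewrite 0·∞ as a quotient (0/0 or ∞/∞ form), then apply L'Hôpital's rule:
  lim(x→0) sin(5x)·ln(3x) = 0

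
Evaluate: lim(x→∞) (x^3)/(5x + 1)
This is an ∞/∞ indeterminate form.

Apply L'Hôpital's rule: differentiate numerator and denominator separately.
  f(x) = x^3   ⇒   f'(x) = 3·x^2
  g(x) = 5·x + 1   ⇒   g'(x) = 5
  lim(x→∞) f'(x)/g'(x) = lim(x→∞) (3·x^2)/(5)
  = ∞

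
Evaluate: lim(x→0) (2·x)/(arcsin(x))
This is a 0/0 indeterminate form.

Apply L'Hôpital's rule: differentiate numerator and denominator separately.
  f(x) = 2·x   ⇒   f'(x) = 2
  g(x) = asin(x)   ⇒   g'(x) = 1/sqrt(1 - x^2)
  lim(x→0) f'(x)/g'(x) = lim(x→0) (2)/(1/sqrt(1 - x^2))
  = 2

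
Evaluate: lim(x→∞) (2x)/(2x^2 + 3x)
This is an ∞/∞ indeterminate form.

Apply L'Hôpital's rule: differentiate numerator and denominator separately.
  f(x) = 2·x   ⇒   f'(x) = 2
  g(x) = 2·x^2 + 3·x   ⇒   g'(x) = 4·x + 3
  lim(x→∞) f'(x)/g'(x) = lim(x→∞) (2)/(4·x + 3)
  = 0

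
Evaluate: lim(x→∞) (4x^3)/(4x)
This is an ∞/∞ indeterminate form.

Apply L'Hôpital's rule: differentiate numerator and denominator separately.
  f(x) = 4·x^3   ⇒   f'(x) = 12·x^2
  g(x) = 4·x   ⇒   g'(x) = 4
  lim(x→∞) f'(x)/g'(x) = lim(x→∞) (12·x^2)/(4)
  = ∞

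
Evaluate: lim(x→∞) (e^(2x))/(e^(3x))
This is an ∞/∞ indeterminate form.

Apply L'Hôpital's rule: differentiate numerator and denominator separately.
  f(x) = e^(2·x)   ⇒   f'(x) = 2·e^(2·x)
  g(x) = e^(3·x)   ⇒   g'(x) = 3·e^(3·x)
  lim(x→∞) f'(x)/g'(x) = lim(x→∞) (2·e^(2·x))/(3·e^(3·x))
  = 0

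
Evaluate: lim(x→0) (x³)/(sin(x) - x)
This is a 0/0 indeterminate form.

Apply L'Hôpital's rule: differentiate numerator and denominator separately.
  f(x) = x^3   ⇒   f'(x) = 3·x^2
  g(x) = -x + sin(x)   ⇒   g'(x) = cos(x) - 1
  lim(x→0) f'(x)/g'(x) = lim(x→0) (3·x^2)/(cos(x) - 1)
  = -6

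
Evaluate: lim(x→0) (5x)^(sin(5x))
This is an exponential indeterminate form.

For exponential indeterminate forms, take the natural log:
  Let L = lim(x→0) (5x)^(sin(5x))
  Then ln(L) = lim(x→0) [exponent × ln(base)]
  Evaluate using L'Hôpital or standard limits, then exponentiate.
  L = 1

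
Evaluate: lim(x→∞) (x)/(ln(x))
This is an ∞/∞ indeterminate form.

Apply L'Hôpital's rule: differentiate numerator and denominator separately.
  f(x) = x   ⇒   f'(x) = 1
  g(x) = ln(x)   ⇒   g'(x) = 1/x
  lim(x→∞) f'(x)/g'(x) = lim(x→∞) (1)/(1/x)
  = ∞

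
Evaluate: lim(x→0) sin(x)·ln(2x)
This is a 0·∞ indeterminate form.

Rewrite 0·∞ as a quotient (0/0 or ∞/∞ form), then apply L'Hôpital's rule:
  lim(x→0) sin(x)·ln(2x) = 0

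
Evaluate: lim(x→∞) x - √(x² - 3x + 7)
This is an ∞-∞ indeterminate form.

Combine fractions or rationalize to convert ∞-∞ to 0/0 form:
  lim(x→∞) x - √(x² - 3x + 7) = 3/2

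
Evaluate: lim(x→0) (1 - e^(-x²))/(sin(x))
This is a 0/0 indeterminate form.

Apply L'Hôpital's rule: differentiate numerator and denominator separately.
  f(x) = 1 - e^(-x^2)   ⇒   f'(x) = 2·x·e^(-x^2)
  g(x) = sin(x)   ⇒   g'(x) = cos(x)
  lim(x→0) f'(x)/g'(x) = lim(x→0) (2·x·e^(-x^2))/(cos(x))
  = 0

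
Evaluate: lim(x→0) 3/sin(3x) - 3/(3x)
This is an ∞-∞ indeterminate form.

Combine fractions or rationalize to convert ∞-∞ to 0/0 form:
  lim(x→0) 3/sin(3x) - 3/(3x) = 0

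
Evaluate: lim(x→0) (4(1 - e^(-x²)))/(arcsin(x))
This is a 0/0 indeterminate form.

Apply L'Hôpital's rule: differentiate numerator and denominator separately.
  f(x) = 4 - 4·e^(-x^2)   ⇒   f'(x) = 8·x·e^(-x^2)
  g(x) = asin(x)   ⇒   g'(x) = 1/sqrt(1 - x^2)
  lim(x→0) f'(x)/g'(x) = lim(x→0) (8·x·e^(-x^2))/(1/sqrt(1 - x^2))
  = 0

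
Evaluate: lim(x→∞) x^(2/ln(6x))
This is an exponential indeterminate form.

For exponential indeterminate forms, take the natural log:
  Let L = lim(x→∞) x^(2/ln(6x))
  Then ln(L) = lim(x→∞) [exponent × ln(base)]
  Evaluate using L'Hôpital or standard limits, then exponentiate.
  L = e²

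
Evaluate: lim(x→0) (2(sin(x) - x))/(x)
This is a 0/0 indeterminate form.

Apply L'Hôpital's rule: differentiate numerator and denominator separately.
  f(x) = -2·x + 2·sin(x)   ⇒   f'(x) = 2·cos(x) - 2
  g(x) = x   ⇒   g'(x) = 1
  lim(x→0) f'(x)/g'(x) = lim(x→0) (2·cos(x) - 2)/(1)
  = 0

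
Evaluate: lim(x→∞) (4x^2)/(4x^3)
This is an ∞/∞ indeterminate form.

Apply L'Hôpital's rule: differentiate numerator and denominator separately.
  f(x) = 4·x^2   ⇒   f'(x) = 8·x
  g(x) = 4·x^3   ⇒   g'(x) = 12·x^2
  lim(x→∞) f'(x)/g'(x) = lim(x→∞) (8·x)/(12·x^2)
  = 0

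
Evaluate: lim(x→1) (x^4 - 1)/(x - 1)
This is a standard limit.

Factor or rationalize the expression:
  lim(x→1) (x^4 - 1)/(x - 1) = 4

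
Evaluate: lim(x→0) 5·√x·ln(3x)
This is a 0·∞ indeterminate form.

Rewrite 0·∞ as a quotient (0/0 or ∞/∞ form), then apply L'Hôpital's rule:
  lim(x→0) 5·√x·ln(3x) = 0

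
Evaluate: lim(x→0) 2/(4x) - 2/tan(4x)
This is an ∞-∞ indeterminate form.

Combine fractions or rationalize to convert ∞-∞ to 0/0 form:
  lim(x→0) 2/(4x) - 2/tan(4x) = 0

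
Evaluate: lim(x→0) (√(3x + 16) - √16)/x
This is a standard limit.

Factor or rationalize the expression:
  lim(x→0) (√(3x + 16) - √16)/x = 3/8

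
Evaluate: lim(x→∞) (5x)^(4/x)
This is an exponential indeterminate form.

For exponential indeterminate forms, take the natural log:
  Let L = lim(x→∞) (5x)^(4/x)
  Then ln(L) = lim(x→∞) [exponent × ln(base)]
  Evaluate using L'Hôpital or standard limits, then exponentiate.
  L = 1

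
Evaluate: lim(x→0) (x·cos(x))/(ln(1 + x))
This is a 0/0 indeterminate form.

Apply L'Hôpital's rule: differentiate numerator and denominator separately.
  f(x) = x·cos(x)   ⇒   f'(x) = -x·sin(x) + cos(x)
  g(x) = ln(x + 1)   ⇒   g'(x) = 1/(x + 1)
  lim(x→0) f'(x)/g'(x) = lim(x→0) (-x·sin(x) + cos(x))/(1/(x + 1))
  = 1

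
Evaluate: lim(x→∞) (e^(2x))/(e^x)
This is an ∞/∞ indeterminate form.

Apply L'Hôpital's rule: differentiate numerator and denominator separately.
  f(x) = e^(2·x)   ⇒   f'(x) = 2·e^(2·x)
  g(x) = e^(x)   ⇒   g'(x) = e^(x)
  lim(x→∞) f'(x)/g'(x) = lim(x→∞) (2·e^(2·x))/(e^(x))
  = ∞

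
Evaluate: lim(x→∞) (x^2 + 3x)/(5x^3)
This is an ∞/∞ indeterminate form.

Apply L'Hôpital's rule: differentiate numerator and denominator separately.
  f(x) = x^2 + 3·x   ⇒   f'(x) = 2·x + 3
  g(x) = 5·x^3   ⇒   g'(x) = 15·x^2
  lim(x→∞) f'(x)/g'(x) = lim(x→∞) (2·x + 3)/(15·x^2)
  = 0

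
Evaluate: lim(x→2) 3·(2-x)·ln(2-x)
This is a 0·∞ indeterminate form.

Rewrite 0·∞ as a quotient (0/0 or ∞/∞ form), then apply L'Hôpital's rule:
  lim(x→2) 3·(2-x)·ln(2-x) = 0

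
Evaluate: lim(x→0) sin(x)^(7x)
This is an exponential indeterminate form.

For exponential indeterminate forms, take the natural log:
  Let L = lim(x→0) sin(x)^(7x)
  Then ln(L) = lim(x→0) [exponent × ln(base)]
  Evaluate using L'Hôpital or standard limits, then exponentiate.
  L = 1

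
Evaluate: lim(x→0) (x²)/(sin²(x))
This is a 0/0 indeterminate form.

Apply L'Hôpital's rule: differentiate numerator and denominator separately.
  f(x) = x^2   ⇒   f'(x) = 2·x
  g(x) = sin(x)^2   ⇒   g'(x) = 2·sin(x)·cos(x)
  lim(x→0) f'(x)/g'(x) = lim(x→0) (2·x)/(2·sin(x)·cos(x))
  = 1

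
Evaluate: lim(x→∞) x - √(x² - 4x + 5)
This is an ∞-∞ indeterminate form.

Combine fractions or rationalize to convert ∞-∞ to 0/0 form:
  lim(x→∞) x - √(x² - 4x + 5) = 2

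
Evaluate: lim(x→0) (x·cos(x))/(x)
This is a 0/0 indeterminate form.

Apply L'Hôpital's rule: differentiate numerator and denominator separately.
  f(x) = x·cos(x)   ⇒   f'(x) = -x·sin(x) + cos(x)
  g(x) = x   ⇒   g'(x) = 1
  lim(x→0) f'(x)/g'(x) = lim(x→0) (-x·sin(x) + cos(x))/(1)
  = 1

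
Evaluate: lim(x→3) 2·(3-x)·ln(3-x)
This is a 0·∞ indeterminate form.

Rewrite 0·∞ as a quotient (0/0 or ∞/∞ form), then apply L'Hôpital's rule:
  lim(x→3) 2·(3-x)·ln(3-x) = 0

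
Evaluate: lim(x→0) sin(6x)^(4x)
This is an exponential indeterminate form.

For exponential indeterminate forms, take the natural log:
  Let L = lim(x→0) sin(6x)^(4x)
  Then ln(L) = lim(x→0) [exponent × ln(base)]
  Evaluate using L'Hôpital or standard limits, then exponentiate.
  L = 1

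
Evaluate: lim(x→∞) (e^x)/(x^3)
This is an ∞/∞ indeterminate form.

Apply L'Hôpital's rule: differentiate numerator and denominator separately.
  f(x) = e^(x)   ⇒   f'(x) = e^(x)
  g(x) = x^3   ⇒   g'(x) = 3·x^2
  lim(x→∞) f'(x)/g'(x) = lim(x→∞) (e^(x))/(3·x^2)
  = ∞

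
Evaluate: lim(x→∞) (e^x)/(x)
This is an ∞/∞ indeterminate form.

Apply L'Hôpital's rule: differentiate numerator and denominator separately.
  f(x) = e^(x)   ⇒   f'(x) = e^(x)
  g(x) = x   ⇒   g'(x) = 1
  lim(x→∞) f'(x)/g'(x) = lim(x→∞) (e^(x))/(1)
  = ∞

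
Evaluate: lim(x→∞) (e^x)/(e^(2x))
This is an ∞/∞ indeterminate form.

Apply L'Hôpital's rule: differentiate numerator and denominator separately.
  f(x) = e^(x)   ⇒   f'(x) = e^(x)
  g(x) = e^(2·x)   ⇒   g'(x) = 2·e^(2·x)
  lim(x→∞) f'(x)/g'(x) = lim(x→∞) (e^(x))/(2·e^(2·x))
  = 0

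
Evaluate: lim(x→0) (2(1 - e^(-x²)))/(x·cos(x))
This is a 0/0 indeterminate form.

Apply L'Hôpital's rule: differentiate numerator and denominator separately.
  f(x) = 2 - 2·e^(-x^2)   ⇒   f'(x) = 4·x·e^(-x^2)
  g(x) = x·cos(x)   ⇒   g'(x) = -x·sin(x) + cos(x)
  lim(x→0) f'(x)/g'(x) = lim(x→0) (4·x·e^(-x^2))/(-x·sin(x) + cos(x))
  = 0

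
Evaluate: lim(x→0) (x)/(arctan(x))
This is a 0/0 indeterminate form.

Apply L'Hôpital's rule: differentiate numerator and denominator separately.
  f(x) = x   ⇒   f'(x) = 1
  g(x) = atan(x)   ⇒   g'(x) = 1/(x^2 + 1)
  lim(x→0) f'(x)/g'(x) = lim(x→0) (1)/(1/(x^2 + 1))
  = 1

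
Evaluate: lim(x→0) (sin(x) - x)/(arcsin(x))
This is a 0/0 indeterminate form.

Apply L'Hôpital's rule: differentiate numerator and denominator separately.
  f(x) = -x + sin(x)   ⇒   f'(x) = cos(x) - 1
  g(x) = asin(x)   ⇒   g'(x) = 1/sqrt(1 - x^2)
  lim(x→0) f'(x)/g'(x) = lim(x→0) (cos(x) - 1)/(1/sqrt(1 - x^2))
  = 0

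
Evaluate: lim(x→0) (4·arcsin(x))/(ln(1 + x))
This is a 0/0 indeterminate form.

Apply L'Hôpital's rule: differentiate numerator and denominator separately.
  f(x) = 4·asin(x)   ⇒   f'(x) = 4/sqrt(1 - x^2)
  g(x) = ln(x + 1)   ⇒   g'(x) = 1/(x + 1)
  lim(x→0) f'(x)/g'(x) = lim(x→0) (4/sqrt(1 - x^2))/(1/(x + 1))
  = 4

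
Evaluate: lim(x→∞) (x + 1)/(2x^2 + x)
This is an ∞/∞ indeterminate form.

Apply L'Hôpital's rule: differentiate numerator and denominator separately.
  f(x) = x + 1   ⇒   f'(x) = 1
  g(x) = 2·x^2 + x   ⇒   g'(x) = 4·x + 1
  lim(x→∞) f'(x)/g'(x) = lim(x→∞) (1)/(4·x + 1)
  = 0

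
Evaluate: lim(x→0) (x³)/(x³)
This is a 0/0 indeterminate form.

Apply L'Hôpital's rule: differentiate numerator and denominator separately.
  f(x) = x^3   ⇒   f'(x) = 3·x^2
  g(x) = x^3   ⇒   g'(x) = 3·x^2
  lim(x→0) f'(x)/g'(x) = lim(x→0) (3·x^2)/(3·x^2)
  = 1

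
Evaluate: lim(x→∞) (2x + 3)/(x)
This is an ∞/∞ indeterminate form.

Apply L'Hôpital's rule: differentiate numerator and denominator separately.
  f(x) = 2·x + 3   ⇒   f'(x) = 2
  g(x) = x   ⇒   g'(x) = 1
  lim(x→∞) f'(x)/g'(x) = lim(x→∞) (2)/(1)
  = 2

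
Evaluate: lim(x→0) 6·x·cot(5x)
This is a 0·∞ indeterminate form.

Rewrite 0·∞ as a quotient (0/0 or ∞/∞ form), then apply L'Hôpital's rule:
  lim(x→0) 6·x·cot(5x) = 6/5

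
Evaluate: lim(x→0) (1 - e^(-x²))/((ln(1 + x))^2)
This is a 0/0 indeterminate form.

Apply L'Hôpital's rule: differentiate numerator and denominator separately.
  f(x) = 1 - e^(-x^2)   ⇒   f'(x) = 2·x·e^(-x^2)
  g(x) = ln(x + 1)^2   ⇒   g'(x) = 2·ln(x + 1)/(x + 1)
  lim(x→0) f'(x)/g'(x) = lim(x→0) (2·x·e^(-x^2))/(2·ln(x + 1)/(x + 1))
  = 1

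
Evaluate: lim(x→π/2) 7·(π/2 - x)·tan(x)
This is a 0·∞ indeterminate form.

Rewrite 0·∞ as a quotient (0/0 or ∞/∞ form), then apply L'Hôpital's rule:
  lim(x→π/2) 7·(π/2 - x)·tan(x) = 7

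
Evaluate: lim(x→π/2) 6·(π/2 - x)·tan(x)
This is a 0·∞ indeterminate form.

Rewrite 0·∞ as a quotient (0/0 or ∞/∞ form), then apply L'Hôpital's rule:
  lim(x→π/2) 6·(π/2 - x)·tan(x) = 6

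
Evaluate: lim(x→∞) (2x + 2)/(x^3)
This is an ∞/∞ indeterminate form.

Apply L'Hôpital's rule: differentiate numerator and denominator separately.
  f(x) = 2·x + 2   ⇒   f'(x) = 2
  g(x) = x^3   ⇒   g'(x) = 3·x^2
  lim(x→∞) f'(x)/g'(x) = lim(x→∞) (2)/(3·x^2)
  = 0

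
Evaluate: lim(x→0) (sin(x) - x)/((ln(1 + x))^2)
This is a 0/0 indeterminate form.

Apply L'Hôpital's rule: differentiate numerator and denominator separately.
  f(x) = -x + sin(x)   ⇒   f'(x) = cos(x) - 1
  g(x) = ln(x + 1)^2   ⇒   g'(x) = 2·ln(x + 1)/(x + 1)
  lim(x→0) f'(x)/g'(x) = lim(x→0) (cos(x) - 1)/(2·ln(x + 1)/(x + 1))
  = 0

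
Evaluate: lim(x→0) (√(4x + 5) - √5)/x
This is a standard limit.

Factor or rationalize the expression:
  lim(x→0) (√(4x + 5) - √5)/x = 2·sqrt(5)/5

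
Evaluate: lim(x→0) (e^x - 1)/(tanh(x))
This is a 0/0 indeterminate form.

Apply L'Hôpital's rule: differentiate numerator and denominator separately.
  f(x) = e^(x) - 1   ⇒   f'(x) = e^(x)
  g(x) = tanh(x)   ⇒   g'(x) = 1 - tanh(x)^2
  lim(x→0) f'(x)/g'(x) = lim(x→0) (e^(x))/(1 - tanh(x)^2)
  = 1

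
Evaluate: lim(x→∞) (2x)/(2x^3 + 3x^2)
This is an ∞/∞ indeterminate form.

Apply L'Hôpital's rule: differentiate numerator and denominator separately.
  f(x) = 2·x   ⇒   f'(x) = 2
  g(x) = 2·x^3 + 3·x^2   ⇒   g'(x) = 6·x^2 + 6·x
  lim(x→∞) f'(x)/g'(x) = lim(x→∞) (2)/(6·x^2 + 6·x)
  = 0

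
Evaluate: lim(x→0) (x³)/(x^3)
This is a 0/0 indeterminate form.

Apply L'Hôpital's rule: differentiate numerator and denominator separately.
  f(x) = x^3   ⇒   f'(x) = 3·x^2
  g(x) = x^3   ⇒   g'(x) = 3·x^2
  lim(x→0) f'(x)/g'(x) = lim(x→0) (3·x^2)/(3·x^2)
  = 1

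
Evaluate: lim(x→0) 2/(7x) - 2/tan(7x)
This is an ∞-∞ indeterminate form.

Combine fractions or rationalize to convert ∞-∞ to 0/0 form:
  lim(x→0) 2/(7x) - 2/tan(7x) = 0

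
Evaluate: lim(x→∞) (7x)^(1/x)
This is an exponential indeterminate form.

For exponential indeterminate forms, take the natural log:
  Let L = lim(x→∞) (7x)^(1/x)
  Then ln(L) = lim(x→∞) [exponent × ln(base)]
  Evaluate using L'Hôpital or standard limits, then exponentiate.
  L = 1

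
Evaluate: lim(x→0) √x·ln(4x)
This is a 0·∞ indeterminate form.

Rewrite 0·∞ as a quotient (0/0 or ∞/∞ form), then apply L'Hôpital's rule:
  lim(x→0) √x·ln(4x) = 0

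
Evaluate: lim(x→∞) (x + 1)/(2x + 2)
This is an ∞/∞ indeterminate form.

Apply L'Hôpital's rule: differentiate numerator and denominator separately.
  f(x) = x + 1   ⇒   f'(x) = 1
  g(x) = 2·x + 2   ⇒   g'(x) = 2
  lim(x→∞) f'(x)/g'(x) = lim(x→∞) (1)/(2)
  = 1/2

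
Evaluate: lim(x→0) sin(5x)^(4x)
This is an exponential indeterminate form.

For exponential indeterminate forms, take the natural log:
  Let L = lim(x→0) sin(5x)^(4x)
  Then ln(L) = lim(x→0) [exponent × ln(base)]
  Evaluate using L'Hôpital or standard limits, then exponentiate.
  L = 1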